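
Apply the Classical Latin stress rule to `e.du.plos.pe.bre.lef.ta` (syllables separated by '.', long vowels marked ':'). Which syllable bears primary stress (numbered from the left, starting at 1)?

6

Classical Latin: stress the penult if heavy (long vowel or closed), else the antepenult.
Weights: 5 bre L, 6 lef H, 7 ta L.
The penult (syllable 6, lef) is heavy, so it takes stress.
Stress on syllable 6: e.du.plos.pe.bre.ˈlef.ta.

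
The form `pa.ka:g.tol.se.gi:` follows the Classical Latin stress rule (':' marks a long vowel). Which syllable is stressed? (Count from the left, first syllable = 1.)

Classical Latin: stress the penult if heavy (long vowel or closed), else the antepenult.
Weights: 3 tol H, 4 se L, 5 gi: H.
The penult (syllable 4, se) is light, so stress falls on the antepenult (syllable 3, tol).
Stress on syllable 3: pa.ka:g.ˈtol.se.gi:.

3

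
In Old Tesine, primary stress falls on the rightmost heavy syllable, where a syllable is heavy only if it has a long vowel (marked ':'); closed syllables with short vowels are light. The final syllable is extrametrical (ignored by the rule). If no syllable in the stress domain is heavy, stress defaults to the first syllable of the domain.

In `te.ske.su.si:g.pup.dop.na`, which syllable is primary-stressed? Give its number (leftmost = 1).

4

The final syllable (7, na) is extrametrical; the stress domain is syllables 1–6.
Weights: 1 te L, 2 ske L, 3 su L, 4 si:g H, 5 pup L, 6 dop L.
Heavy syllables in the domain: 4. The rightmost is syllable 4 (si:g).
Primary stress: syllable 4 → te.ske.su.ˈsi:g.pup.dop.na.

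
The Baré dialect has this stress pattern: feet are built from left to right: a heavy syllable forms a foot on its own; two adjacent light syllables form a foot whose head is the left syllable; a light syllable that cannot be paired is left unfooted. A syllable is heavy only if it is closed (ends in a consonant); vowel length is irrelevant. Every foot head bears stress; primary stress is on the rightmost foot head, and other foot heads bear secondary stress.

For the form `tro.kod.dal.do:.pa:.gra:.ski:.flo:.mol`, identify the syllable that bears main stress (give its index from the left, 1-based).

Weights: 1 tro L, 2 kod H, 3 dal H, 4 do: L, 5 pa: L, 6 gra: L, 7 ski: L, 8 flo: L, 9 mol H.
Parse left to right (heavy = foot alone; LL = one foot; stranded L unfooted): tro (ˈkod) (ˈdal) (ˈdo:.pa:) (ˈgra:.ski:) flo: (ˈmol).
Foot heads: 2, 3, 4, 6, 9.
Primary stress on the rightmost head = syllable 9.
Primary stress: syllable 9 → tro.kod.dal.do:.pa:.gra:.ski:.flo:.ˈmol.

9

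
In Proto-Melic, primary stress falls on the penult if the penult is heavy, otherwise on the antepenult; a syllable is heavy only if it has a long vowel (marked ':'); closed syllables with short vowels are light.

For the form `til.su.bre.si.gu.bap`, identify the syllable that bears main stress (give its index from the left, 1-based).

4

Weights: 4 si L, 5 gu L, 6 bap L.
The penult (syllable 5, gu) is light, so stress falls on the antepenult (syllable 4, si).
Primary stress: syllable 4 → til.su.bre.ˈsi.gu.bap.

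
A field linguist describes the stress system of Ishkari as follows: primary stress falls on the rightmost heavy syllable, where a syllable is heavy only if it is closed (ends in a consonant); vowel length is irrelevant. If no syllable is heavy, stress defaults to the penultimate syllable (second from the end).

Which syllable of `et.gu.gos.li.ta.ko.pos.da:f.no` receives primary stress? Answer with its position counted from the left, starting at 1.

8

Weights: 1 et H, 2 gu L, 3 gos H, 4 li L, 5 ta L, 6 ko L, 7 pos H, 8 da:f H, 9 no L.
Heavy syllables in the domain: 1, 3, 7, 8. The rightmost is syllable 8 (da:f).
Primary stress: syllable 8 → et.gu.gos.li.ta.ko.pos.ˈda:f.no.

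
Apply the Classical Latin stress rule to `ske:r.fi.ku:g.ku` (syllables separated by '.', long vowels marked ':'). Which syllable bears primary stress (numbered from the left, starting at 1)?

3

Classical Latin: stress the penult if heavy (long vowel or closed), else the antepenult.
Weights: 2 fi L, 3 ku:g H, 4 ku L.
The penult (syllable 3, ku:g) is heavy, so it takes stress.
Stress on syllable 3: ske:r.fi.ˈku:g.ku.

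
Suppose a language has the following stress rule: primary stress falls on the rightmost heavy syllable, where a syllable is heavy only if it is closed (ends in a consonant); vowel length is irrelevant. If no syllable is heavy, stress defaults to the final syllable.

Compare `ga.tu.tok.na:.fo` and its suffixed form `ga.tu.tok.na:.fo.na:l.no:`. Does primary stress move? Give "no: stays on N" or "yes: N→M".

Base `ga.tu.tok.na:.fo` (5 syllables):
  Weights: 1 ga L, 2 tu L, 3 tok H, 4 na: L, 5 fo L.
  Heavy syllables in the domain: 3. The rightmost is syllable 3 (tok).
  → primary stress on syllable 3.
Suffixed `ga.tu.tok.na:.fo.na:l.no:` (7 syllables):
  Weights: 1 ga L, 2 tu L, 3 tok H, 4 na: L, 5 fo L, 6 na:l H, 7 no: L.
  Heavy syllables in the domain: 3, 6. The rightmost is syllable 6 (na:l).
  → primary stress on syllable 6.

yes: 3→6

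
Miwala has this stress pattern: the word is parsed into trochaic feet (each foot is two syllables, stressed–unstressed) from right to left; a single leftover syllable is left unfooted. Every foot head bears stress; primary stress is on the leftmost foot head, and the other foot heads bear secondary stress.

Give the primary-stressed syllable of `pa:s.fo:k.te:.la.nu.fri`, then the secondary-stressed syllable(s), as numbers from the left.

Parse right to left into trochaic (ˈσσ) feet: (ˈpa:s.fo:k) (ˈte:.la) (ˈnu.fri).
Foot heads (stressed positions): 1, 3, 5.
End Rule Leftmost: primary stress on the leftmost head = syllable 1.
Secondary stress on 3, 5: ˈpa:s.fo:k.ˌte:.la.ˌnu.fri.

primary 1, secondary 3, 5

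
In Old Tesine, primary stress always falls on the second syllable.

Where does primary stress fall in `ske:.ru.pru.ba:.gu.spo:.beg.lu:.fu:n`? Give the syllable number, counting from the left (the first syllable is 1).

2

The word has 9 syllables; the second syllable is syllable 2 (ru).
Primary stress: syllable 2 → ske:.ˈru.pru.ba:.gu.spo:.beg.lu:.fu:n.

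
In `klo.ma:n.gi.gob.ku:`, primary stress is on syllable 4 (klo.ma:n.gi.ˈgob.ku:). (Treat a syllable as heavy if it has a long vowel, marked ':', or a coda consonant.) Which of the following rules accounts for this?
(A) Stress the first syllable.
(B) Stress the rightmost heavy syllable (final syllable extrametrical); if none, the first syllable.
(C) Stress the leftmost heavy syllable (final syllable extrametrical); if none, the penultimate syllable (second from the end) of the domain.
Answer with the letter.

Rule A → syllable 1 (observed: 4).
Rule B → syllable 4 ✓.
Rule C → syllable 2 (observed: 4).

B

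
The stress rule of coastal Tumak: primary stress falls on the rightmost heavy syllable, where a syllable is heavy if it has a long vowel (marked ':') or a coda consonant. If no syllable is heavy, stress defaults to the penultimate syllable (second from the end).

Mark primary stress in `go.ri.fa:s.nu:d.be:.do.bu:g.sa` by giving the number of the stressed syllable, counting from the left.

Weights: 1 go L, 2 ri L, 3 fa:s H, 4 nu:d H, 5 be: H, 6 do L, 7 bu:g H, 8 sa L.
Heavy syllables in the domain: 3, 4, 5, 7. The rightmost is syllable 7 (bu:g).
Primary stress: syllable 7 → go.ri.fa:s.nu:d.be:.do.ˈbu:g.sa.

7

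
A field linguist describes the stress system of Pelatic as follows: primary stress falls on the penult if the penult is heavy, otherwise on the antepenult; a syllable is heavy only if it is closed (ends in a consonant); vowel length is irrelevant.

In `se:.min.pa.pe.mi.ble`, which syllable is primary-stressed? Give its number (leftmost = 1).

4

Weights: 4 pe L, 5 mi L, 6 ble L.
The penult (syllable 5, mi) is light, so stress falls on the antepenult (syllable 4, pe).
Primary stress: syllable 4 → se:.min.pa.ˈpe.mi.ble.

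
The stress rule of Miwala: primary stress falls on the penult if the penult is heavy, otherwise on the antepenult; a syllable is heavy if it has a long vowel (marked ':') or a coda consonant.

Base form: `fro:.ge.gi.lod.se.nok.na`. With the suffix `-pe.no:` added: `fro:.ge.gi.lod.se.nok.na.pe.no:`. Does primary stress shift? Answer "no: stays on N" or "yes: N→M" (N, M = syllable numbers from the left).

Base `fro:.ge.gi.lod.se.nok.na` (7 syllables):
  Weights: 5 se L, 6 nok H, 7 na L.
  The penult (syllable 6, nok) is heavy, so it takes stress.
  → primary stress on syllable 6.
Suffixed `fro:.ge.gi.lod.se.nok.na.pe.no:` (9 syllables):
  Weights: 7 na L, 8 pe L, 9 no: H.
  The penult (syllable 8, pe) is light, so stress falls on the antepenult (syllable 7, na).
  → primary stress on syllable 7.

yes: 6→7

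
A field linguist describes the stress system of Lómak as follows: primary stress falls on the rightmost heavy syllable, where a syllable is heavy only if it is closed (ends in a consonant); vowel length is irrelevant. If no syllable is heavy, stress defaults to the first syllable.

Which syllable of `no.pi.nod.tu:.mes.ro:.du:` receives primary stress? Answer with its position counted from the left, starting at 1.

Weights: 1 no L, 2 pi L, 3 nod H, 4 tu: L, 5 mes H, 6 ro: L, 7 du: L.
Heavy syllables in the domain: 3, 5. The rightmost is syllable 5 (mes).
Primary stress: syllable 5 → no.pi.nod.tu:.ˈmes.ro:.du:.

5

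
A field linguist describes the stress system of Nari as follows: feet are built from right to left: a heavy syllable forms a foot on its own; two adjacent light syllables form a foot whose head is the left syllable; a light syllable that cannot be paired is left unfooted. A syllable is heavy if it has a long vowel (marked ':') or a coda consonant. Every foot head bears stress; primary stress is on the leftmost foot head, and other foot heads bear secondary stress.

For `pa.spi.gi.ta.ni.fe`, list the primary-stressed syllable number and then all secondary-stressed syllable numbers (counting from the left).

primary 1, secondary 3, 5

Weights: 1 pa L, 2 spi L, 3 gi L, 4 ta L, 5 ni L, 6 fe L.
Parse right to left (heavy = foot alone; LL = one foot; stranded L unfooted): (ˈpa.spi) (ˈgi.ta) (ˈni.fe).
Foot heads: 1, 3, 5.
Primary stress on the leftmost head = syllable 1.
Secondary stress on 3, 5: ˈpa.spi.ˌgi.ta.ˌni.fe.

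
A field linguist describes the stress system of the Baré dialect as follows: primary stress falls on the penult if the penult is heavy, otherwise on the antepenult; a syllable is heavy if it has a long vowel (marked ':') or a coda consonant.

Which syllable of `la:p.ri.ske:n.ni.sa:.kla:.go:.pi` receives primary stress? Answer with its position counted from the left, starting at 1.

7

Weights: 6 kla: H, 7 go: H, 8 pi L.
The penult (syllable 7, go:) is heavy, so it takes stress.
Primary stress: syllable 7 → la:p.ri.ske:n.ni.sa:.kla:.ˈgo:.pi.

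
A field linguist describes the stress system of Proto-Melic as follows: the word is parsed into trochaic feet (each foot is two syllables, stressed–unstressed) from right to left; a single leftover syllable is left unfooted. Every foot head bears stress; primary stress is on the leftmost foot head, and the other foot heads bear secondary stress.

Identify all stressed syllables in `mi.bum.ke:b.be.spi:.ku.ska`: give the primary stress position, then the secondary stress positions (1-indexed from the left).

Parse right to left into trochaic (ˈσσ) feet: mi (ˈbum.ke:b) (ˈbe.spi:) (ˈku.ska). Syllable 1 is left unfooted.
Foot heads (stressed positions): 2, 4, 6.
End Rule Leftmost: primary stress on the leftmost head = syllable 2.
Secondary stress on 4, 6: mi.ˈbum.ke:b.ˌbe.spi:.ˌku.ska.

primary 2, secondary 4, 6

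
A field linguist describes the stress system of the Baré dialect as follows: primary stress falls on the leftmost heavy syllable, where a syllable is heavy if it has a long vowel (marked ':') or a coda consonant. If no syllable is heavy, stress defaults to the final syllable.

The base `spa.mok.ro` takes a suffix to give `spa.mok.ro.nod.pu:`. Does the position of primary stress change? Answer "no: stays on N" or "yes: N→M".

Base `spa.mok.ro` (3 syllables):
  Weights: 1 spa L, 2 mok H, 3 ro L.
  Heavy syllables in the domain: 2. The leftmost is syllable 2 (mok).
  → primary stress on syllable 2.
Suffixed `spa.mok.ro.nod.pu:` (5 syllables):
  Weights: 1 spa L, 2 mok H, 3 ro L, 4 nod H, 5 pu: H.
  Heavy syllables in the domain: 2, 4, 5. The leftmost is syllable 2 (mok).
  → primary stress on syllable 2.

no: stays on 2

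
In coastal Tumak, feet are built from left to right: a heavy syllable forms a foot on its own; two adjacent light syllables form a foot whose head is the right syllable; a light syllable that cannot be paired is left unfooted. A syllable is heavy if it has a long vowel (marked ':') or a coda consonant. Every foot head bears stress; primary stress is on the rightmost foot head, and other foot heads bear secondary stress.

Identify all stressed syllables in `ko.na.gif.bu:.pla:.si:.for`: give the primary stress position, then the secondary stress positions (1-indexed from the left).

primary 7, secondary 2, 3, 4, 5, 6

Weights: 1 ko L, 2 na L, 3 gif H, 4 bu: H, 5 pla: H, 6 si: H, 7 for H.
Parse left to right (heavy = foot alone; LL = one foot; stranded L unfooted): (ko.ˈna) (ˈgif) (ˈbu:) (ˈpla:) (ˈsi:) (ˈfor).
Foot heads: 2, 3, 4, 5, 6, 7.
Primary stress on the rightmost head = syllable 7.
Secondary stress on 2, 3, 4, 5, 6: ko.ˌna.ˌgif.ˌbu:.ˌpla:.ˌsi:.ˈfor.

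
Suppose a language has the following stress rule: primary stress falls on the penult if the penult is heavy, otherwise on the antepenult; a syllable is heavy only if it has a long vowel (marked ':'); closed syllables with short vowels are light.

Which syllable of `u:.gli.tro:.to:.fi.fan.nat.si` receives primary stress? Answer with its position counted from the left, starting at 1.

Weights: 6 fan L, 7 nat L, 8 si L.
The penult (syllable 7, nat) is light, so stress falls on the antepenult (syllable 6, fan).
Primary stress: syllable 6 → u:.gli.tro:.to:.fi.ˈfan.nat.si.

6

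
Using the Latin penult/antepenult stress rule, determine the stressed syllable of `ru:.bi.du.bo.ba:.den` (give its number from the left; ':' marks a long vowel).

Classical Latin: stress the penult if heavy (long vowel or closed), else the antepenult.
Weights: 4 bo L, 5 ba: H, 6 den H.
The penult (syllable 5, ba:) is heavy, so it takes stress.
Stress on syllable 5: ru:.bi.du.bo.ˈba:.den.

5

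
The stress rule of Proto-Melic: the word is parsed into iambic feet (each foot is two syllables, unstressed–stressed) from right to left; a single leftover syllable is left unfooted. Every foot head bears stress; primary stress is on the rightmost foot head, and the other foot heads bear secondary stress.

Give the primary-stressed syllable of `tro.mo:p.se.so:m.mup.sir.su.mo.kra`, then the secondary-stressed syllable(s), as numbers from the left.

Parse right to left into iambic (σˈσ) feet: tro (mo:p.ˈse) (so:m.ˈmup) (sir.ˈsu) (mo.ˈkra). Syllable 1 is left unfooted.
Foot heads (stressed positions): 3, 5, 7, 9.
End Rule Rightmost: primary stress on the rightmost head = syllable 9.
Secondary stress on 3, 5, 7: tro.mo:p.ˌse.so:m.ˌmup.sir.ˌsu.mo.ˈkra.

primary 9, secondary 3, 5, 7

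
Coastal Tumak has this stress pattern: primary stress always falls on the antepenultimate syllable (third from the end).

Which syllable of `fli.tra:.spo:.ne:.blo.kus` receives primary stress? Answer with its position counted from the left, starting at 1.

4

The word has 6 syllables; the antepenultimate syllable (third from the end) is syllable 4 (ne:).
Primary stress: syllable 4 → fli.tra:.spo:.ˈne:.blo.kus.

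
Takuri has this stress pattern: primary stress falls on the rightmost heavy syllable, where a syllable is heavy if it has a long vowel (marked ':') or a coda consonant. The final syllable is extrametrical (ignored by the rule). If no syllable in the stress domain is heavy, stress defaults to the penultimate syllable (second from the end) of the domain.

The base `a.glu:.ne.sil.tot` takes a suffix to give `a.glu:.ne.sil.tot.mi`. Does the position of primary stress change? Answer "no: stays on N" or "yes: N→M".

yes: 4→5

Base `a.glu:.ne.sil.tot` (5 syllables):
  The final syllable (5, tot) is extrametrical; the stress domain is syllables 1–4.
  Weights: 1 a L, 2 glu: H, 3 ne L, 4 sil H.
  Heavy syllables in the domain: 2, 4. The rightmost is syllable 4 (sil).
  → primary stress on syllable 4.
Suffixed `a.glu:.ne.sil.tot.mi` (6 syllables):
  The final syllable (6, mi) is extrametrical; the stress domain is syllables 1–5.
  Weights: 1 a L, 2 glu: H, 3 ne L, 4 sil H, 5 tot H.
  Heavy syllables in the domain: 2, 4, 5. The rightmost is syllable 5 (tot).
  → primary stress on syllable 5.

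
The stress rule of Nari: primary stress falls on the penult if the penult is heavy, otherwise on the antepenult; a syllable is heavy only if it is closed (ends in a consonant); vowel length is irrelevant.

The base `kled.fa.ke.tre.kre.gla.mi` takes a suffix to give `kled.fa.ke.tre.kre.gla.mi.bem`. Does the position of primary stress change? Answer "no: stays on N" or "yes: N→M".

yes: 5→6

Base `kled.fa.ke.tre.kre.gla.mi` (7 syllables):
  Weights: 5 kre L, 6 gla L, 7 mi L.
  The penult (syllable 6, gla) is light, so stress falls on the antepenult (syllable 5, kre).
  → primary stress on syllable 5.
Suffixed `kled.fa.ke.tre.kre.gla.mi.bem` (8 syllables):
  Weights: 6 gla L, 7 mi L, 8 bem H.
  The penult (syllable 7, mi) is light, so stress falls on the antepenult (syllable 6, gla).
  → primary stress on syllable 6.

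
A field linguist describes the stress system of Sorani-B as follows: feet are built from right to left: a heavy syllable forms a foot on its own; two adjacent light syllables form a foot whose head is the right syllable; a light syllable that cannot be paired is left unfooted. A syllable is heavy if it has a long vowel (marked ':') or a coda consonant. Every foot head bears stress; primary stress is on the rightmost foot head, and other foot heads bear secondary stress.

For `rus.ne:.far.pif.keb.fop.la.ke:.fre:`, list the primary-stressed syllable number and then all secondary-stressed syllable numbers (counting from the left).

primary 9, secondary 1, 2, 3, 4, 5, 6, 8

Weights: 1 rus H, 2 ne: H, 3 far H, 4 pif H, 5 keb H, 6 fop H, 7 la L, 8 ke: H, 9 fre: H.
Parse right to left (heavy = foot alone; LL = one foot; stranded L unfooted): (ˈrus) (ˈne:) (ˈfar) (ˈpif) (ˈkeb) (ˈfop) la (ˈke:) (ˈfre:).
Foot heads: 1, 2, 3, 4, 5, 6, 8, 9.
Primary stress on the rightmost head = syllable 9.
Secondary stress on 1, 2, 3, 4, 5, 6, 8: ˌrus.ˌne:.ˌfar.ˌpif.ˌkeb.ˌfop.la.ˌke:.ˈfre:.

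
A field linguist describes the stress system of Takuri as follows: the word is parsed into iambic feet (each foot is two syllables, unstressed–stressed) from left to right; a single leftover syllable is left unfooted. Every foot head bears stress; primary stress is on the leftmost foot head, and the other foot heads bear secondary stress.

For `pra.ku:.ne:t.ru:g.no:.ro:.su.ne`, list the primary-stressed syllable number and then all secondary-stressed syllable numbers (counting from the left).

primary 2, secondary 4, 6, 8

Parse left to right into iambic (σˈσ) feet: (pra.ˈku:) (ne:t.ˈru:g) (no:.ˈro:) (su.ˈne).
Foot heads (stressed positions): 2, 4, 6, 8.
End Rule Leftmost: primary stress on the leftmost head = syllable 2.
Secondary stress on 4, 6, 8: pra.ˈku:.ne:t.ˌru:g.no:.ˌro:.su.ˌne.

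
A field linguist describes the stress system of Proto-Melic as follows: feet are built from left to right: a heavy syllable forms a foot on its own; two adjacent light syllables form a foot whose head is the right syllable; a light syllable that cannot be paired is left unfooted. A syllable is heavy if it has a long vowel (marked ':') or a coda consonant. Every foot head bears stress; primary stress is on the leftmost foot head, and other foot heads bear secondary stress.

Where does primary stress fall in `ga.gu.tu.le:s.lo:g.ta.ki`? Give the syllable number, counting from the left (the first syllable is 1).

Weights: 1 ga L, 2 gu L, 3 tu L, 4 le:s H, 5 lo:g H, 6 ta L, 7 ki L.
Parse left to right (heavy = foot alone; LL = one foot; stranded L unfooted): (ga.ˈgu) tu (ˈle:s) (ˈlo:g) (ta.ˈki).
Foot heads: 2, 4, 5, 7.
Primary stress on the leftmost head = syllable 2.
Primary stress: syllable 2 → ga.ˈgu.tu.le:s.lo:g.ta.ki.

2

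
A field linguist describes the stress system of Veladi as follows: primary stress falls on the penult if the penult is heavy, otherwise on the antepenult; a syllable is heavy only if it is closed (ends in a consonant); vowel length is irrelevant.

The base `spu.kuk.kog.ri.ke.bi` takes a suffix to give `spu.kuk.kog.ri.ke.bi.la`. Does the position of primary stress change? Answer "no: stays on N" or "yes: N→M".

yes: 4→5

Base `spu.kuk.kog.ri.ke.bi` (6 syllables):
  Weights: 4 ri L, 5 ke L, 6 bi L.
  The penult (syllable 5, ke) is light, so stress falls on the antepenult (syllable 4, ri).
  → primary stress on syllable 4.
Suffixed `spu.kuk.kog.ri.ke.bi.la` (7 syllables):
  Weights: 5 ke L, 6 bi L, 7 la L.
  The penult (syllable 6, bi) is light, so stress falls on the antepenult (syllable 5, ke).
  → primary stress on syllable 5.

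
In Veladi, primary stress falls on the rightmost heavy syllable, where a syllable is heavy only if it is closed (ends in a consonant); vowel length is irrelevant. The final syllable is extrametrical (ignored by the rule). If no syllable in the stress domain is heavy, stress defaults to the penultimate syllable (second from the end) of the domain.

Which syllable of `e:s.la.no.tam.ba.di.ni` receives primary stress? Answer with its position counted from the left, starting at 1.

The final syllable (7, ni) is extrametrical; the stress domain is syllables 1–6.
Weights: 1 e:s H, 2 la L, 3 no L, 4 tam H, 5 ba L, 6 di L.
Heavy syllables in the domain: 1, 4. The rightmost is syllable 4 (tam).
Primary stress: syllable 4 → e:s.la.no.ˈtam.ba.di.ni.

4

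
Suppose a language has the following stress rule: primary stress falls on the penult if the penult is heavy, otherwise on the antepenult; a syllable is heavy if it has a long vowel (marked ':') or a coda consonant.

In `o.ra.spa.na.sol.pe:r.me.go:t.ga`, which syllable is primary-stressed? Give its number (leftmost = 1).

8

Weights: 7 me L, 8 go:t H, 9 ga L.
The penult (syllable 8, go:t) is heavy, so it takes stress.
Primary stress: syllable 8 → o.ra.spa.na.sol.pe:r.me.ˈgo:t.ga.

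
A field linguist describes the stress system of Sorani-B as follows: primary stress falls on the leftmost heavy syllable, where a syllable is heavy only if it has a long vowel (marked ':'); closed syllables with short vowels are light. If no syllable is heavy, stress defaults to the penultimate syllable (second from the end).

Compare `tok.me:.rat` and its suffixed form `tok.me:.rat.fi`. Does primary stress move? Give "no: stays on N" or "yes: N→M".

no: stays on 2

Base `tok.me:.rat` (3 syllables):
  Weights: 1 tok L, 2 me: H, 3 rat L.
  Heavy syllables in the domain: 2. The leftmost is syllable 2 (me:).
  → primary stress on syllable 2.
Suffixed `tok.me:.rat.fi` (4 syllables):
  Weights: 1 tok L, 2 me: H, 3 rat L, 4 fi L.
  Heavy syllables in the domain: 2. The leftmost is syllable 2 (me:).
  → primary stress on syllable 2.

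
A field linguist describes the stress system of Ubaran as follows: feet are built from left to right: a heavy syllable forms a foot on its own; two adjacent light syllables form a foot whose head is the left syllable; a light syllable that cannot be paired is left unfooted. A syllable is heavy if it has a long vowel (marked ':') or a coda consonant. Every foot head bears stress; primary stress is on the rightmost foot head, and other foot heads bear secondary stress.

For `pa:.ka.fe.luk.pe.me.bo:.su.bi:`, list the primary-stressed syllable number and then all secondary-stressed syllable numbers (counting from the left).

primary 9, secondary 1, 2, 4, 5, 7

Weights: 1 pa: H, 2 ka L, 3 fe L, 4 luk H, 5 pe L, 6 me L, 7 bo: H, 8 su L, 9 bi: H.
Parse left to right (heavy = foot alone; LL = one foot; stranded L unfooted): (ˈpa:) (ˈka.fe) (ˈluk) (ˈpe.me) (ˈbo:) su (ˈbi:).
Foot heads: 1, 2, 4, 5, 7, 9.
Primary stress on the rightmost head = syllable 9.
Secondary stress on 1, 2, 4, 5, 7: ˌpa:.ˌka.fe.ˌluk.ˌpe.me.ˌbo:.su.ˈbi:.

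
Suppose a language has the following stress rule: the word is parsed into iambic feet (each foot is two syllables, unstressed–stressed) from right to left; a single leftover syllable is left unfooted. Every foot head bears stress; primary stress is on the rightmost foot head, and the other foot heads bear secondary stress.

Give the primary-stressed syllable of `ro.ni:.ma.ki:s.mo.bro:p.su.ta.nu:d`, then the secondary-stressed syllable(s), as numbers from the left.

Parse right to left into iambic (σˈσ) feet: ro (ni:.ˈma) (ki:s.ˈmo) (bro:p.ˈsu) (ta.ˈnu:d). Syllable 1 is left unfooted.
Foot heads (stressed positions): 3, 5, 7, 9.
End Rule Rightmost: primary stress on the rightmost head = syllable 9.
Secondary stress on 3, 5, 7: ro.ni:.ˌma.ki:s.ˌmo.bro:p.ˌsu.ta.ˈnu:d.

primary 9, secondary 3, 5, 7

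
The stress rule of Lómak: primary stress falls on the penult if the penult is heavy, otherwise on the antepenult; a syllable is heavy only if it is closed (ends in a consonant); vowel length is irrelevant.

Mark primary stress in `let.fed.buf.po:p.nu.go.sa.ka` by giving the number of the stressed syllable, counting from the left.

Weights: 6 go L, 7 sa L, 8 ka L.
The penult (syllable 7, sa) is light, so stress falls on the antepenult (syllable 6, go).
Primary stress: syllable 6 → let.fed.buf.po:p.nu.ˈgo.sa.ka.

6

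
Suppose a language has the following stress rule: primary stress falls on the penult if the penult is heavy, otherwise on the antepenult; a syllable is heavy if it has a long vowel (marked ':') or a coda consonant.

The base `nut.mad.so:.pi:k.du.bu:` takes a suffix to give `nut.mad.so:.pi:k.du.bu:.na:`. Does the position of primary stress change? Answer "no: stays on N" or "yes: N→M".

yes: 4→6

Base `nut.mad.so:.pi:k.du.bu:` (6 syllables):
  Weights: 4 pi:k H, 5 du L, 6 bu: H.
  The penult (syllable 5, du) is light, so stress falls on the antepenult (syllable 4, pi:k).
  → primary stress on syllable 4.
Suffixed `nut.mad.so:.pi:k.du.bu:.na:` (7 syllables):
  Weights: 5 du L, 6 bu: H, 7 na: H.
  The penult (syllable 6, bu:) is heavy, so it takes stress.
  → primary stress on syllable 6.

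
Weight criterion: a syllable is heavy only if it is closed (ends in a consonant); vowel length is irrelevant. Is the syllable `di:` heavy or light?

light

`di:`: long vowel, open (no coda). Open (no coda) → light.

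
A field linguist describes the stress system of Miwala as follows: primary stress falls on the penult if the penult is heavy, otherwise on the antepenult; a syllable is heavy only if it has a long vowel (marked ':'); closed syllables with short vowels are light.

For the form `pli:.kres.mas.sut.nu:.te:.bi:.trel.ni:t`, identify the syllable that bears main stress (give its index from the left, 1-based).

7

Weights: 7 bi: H, 8 trel L, 9 ni:t H.
The penult (syllable 8, trel) is light, so stress falls on the antepenult (syllable 7, bi:).
Primary stress: syllable 7 → pli:.kres.mas.sut.nu:.te:.ˈbi:.trel.ni:t.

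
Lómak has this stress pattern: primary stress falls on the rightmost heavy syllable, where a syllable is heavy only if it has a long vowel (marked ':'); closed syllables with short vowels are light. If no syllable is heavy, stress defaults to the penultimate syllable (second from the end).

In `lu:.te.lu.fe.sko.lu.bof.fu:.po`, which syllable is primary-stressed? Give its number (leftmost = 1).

Weights: 1 lu: H, 2 te L, 3 lu L, 4 fe L, 5 sko L, 6 lu L, 7 bof L, 8 fu: H, 9 po L.
Heavy syllables in the domain: 1, 8. The rightmost is syllable 8 (fu:).
Primary stress: syllable 8 → lu:.te.lu.fe.sko.lu.bof.ˈfu:.po.

8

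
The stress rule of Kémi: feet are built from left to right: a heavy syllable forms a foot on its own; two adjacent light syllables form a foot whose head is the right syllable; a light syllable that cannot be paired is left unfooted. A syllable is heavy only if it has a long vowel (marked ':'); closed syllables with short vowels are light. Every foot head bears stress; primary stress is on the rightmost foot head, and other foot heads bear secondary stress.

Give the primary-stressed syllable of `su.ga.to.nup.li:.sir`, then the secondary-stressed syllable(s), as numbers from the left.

primary 5, secondary 2, 4

Weights: 1 su L, 2 ga L, 3 to L, 4 nup L, 5 li: H, 6 sir L.
Parse left to right (heavy = foot alone; LL = one foot; stranded L unfooted): (su.ˈga) (to.ˈnup) (ˈli:) sir.
Foot heads: 2, 4, 5.
Primary stress on the rightmost head = syllable 5.
Secondary stress on 2, 4: su.ˌga.to.ˌnup.ˈli:.sir.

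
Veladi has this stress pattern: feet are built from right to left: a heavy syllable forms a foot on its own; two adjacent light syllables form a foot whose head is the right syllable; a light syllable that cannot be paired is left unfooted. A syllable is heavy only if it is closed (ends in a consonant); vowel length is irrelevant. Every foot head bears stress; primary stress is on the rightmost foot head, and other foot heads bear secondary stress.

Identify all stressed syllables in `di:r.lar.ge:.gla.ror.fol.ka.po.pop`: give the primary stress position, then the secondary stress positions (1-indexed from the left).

primary 9, secondary 1, 2, 4, 5, 6, 8

Weights: 1 di:r H, 2 lar H, 3 ge: L, 4 gla L, 5 ror H, 6 fol H, 7 ka L, 8 po L, 9 pop H.
Parse right to left (heavy = foot alone; LL = one foot; stranded L unfooted): (ˈdi:r) (ˈlar) (ge:.ˈgla) (ˈror) (ˈfol) (ka.ˈpo) (ˈpop).
Foot heads: 1, 2, 4, 5, 6, 8, 9.
Primary stress on the rightmost head = syllable 9.
Secondary stress on 1, 2, 4, 5, 6, 8: ˌdi:r.ˌlar.ge:.ˌgla.ˌror.ˌfol.ka.ˌpo.ˈpop.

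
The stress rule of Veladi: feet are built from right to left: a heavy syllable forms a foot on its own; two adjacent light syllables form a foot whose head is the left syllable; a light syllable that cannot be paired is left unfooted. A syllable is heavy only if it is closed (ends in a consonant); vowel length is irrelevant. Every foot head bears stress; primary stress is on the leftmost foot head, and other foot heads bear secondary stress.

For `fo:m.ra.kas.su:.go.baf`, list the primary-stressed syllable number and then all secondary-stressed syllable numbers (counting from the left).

Weights: 1 fo:m H, 2 ra L, 3 kas H, 4 su: L, 5 go L, 6 baf H.
Parse right to left (heavy = foot alone; LL = one foot; stranded L unfooted): (ˈfo:m) ra (ˈkas) (ˈsu:.go) (ˈbaf).
Foot heads: 1, 3, 4, 6.
Primary stress on the leftmost head = syllable 1.
Secondary stress on 3, 4, 6: ˈfo:m.ra.ˌkas.ˌsu:.go.ˌbaf.

primary 1, secondary 3, 4, 6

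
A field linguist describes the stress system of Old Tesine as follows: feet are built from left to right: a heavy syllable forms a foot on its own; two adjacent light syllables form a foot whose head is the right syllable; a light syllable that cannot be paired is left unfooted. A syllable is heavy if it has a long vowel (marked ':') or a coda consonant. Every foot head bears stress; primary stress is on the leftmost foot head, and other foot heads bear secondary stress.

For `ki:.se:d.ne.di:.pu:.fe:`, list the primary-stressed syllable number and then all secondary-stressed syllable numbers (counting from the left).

primary 1, secondary 2, 4, 5, 6

Weights: 1 ki: H, 2 se:d H, 3 ne L, 4 di: H, 5 pu: H, 6 fe: H.
Parse left to right (heavy = foot alone; LL = one foot; stranded L unfooted): (ˈki:) (ˈse:d) ne (ˈdi:) (ˈpu:) (ˈfe:).
Foot heads: 1, 2, 4, 5, 6.
Primary stress on the leftmost head = syllable 1.
Secondary stress on 2, 4, 5, 6: ˈki:.ˌse:d.ne.ˌdi:.ˌpu:.ˌfe:.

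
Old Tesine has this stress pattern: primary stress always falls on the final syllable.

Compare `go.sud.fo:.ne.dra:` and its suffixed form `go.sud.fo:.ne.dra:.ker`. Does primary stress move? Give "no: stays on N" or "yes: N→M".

Base `go.sud.fo:.ne.dra:` (5 syllables):
  The word has 5 syllables; the final syllable is syllable 5 (dra:).
  → primary stress on syllable 5.
Suffixed `go.sud.fo:.ne.dra:.ker` (6 syllables):
  The word has 6 syllables; the final syllable is syllable 6 (ker).
  → primary stress on syllable 6.

yes: 5→6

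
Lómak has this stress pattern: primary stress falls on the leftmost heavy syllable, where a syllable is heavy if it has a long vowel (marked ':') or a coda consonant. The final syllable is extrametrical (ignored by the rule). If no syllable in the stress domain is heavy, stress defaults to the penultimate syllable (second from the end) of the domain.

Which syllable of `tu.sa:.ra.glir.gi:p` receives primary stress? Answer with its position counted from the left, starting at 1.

The final syllable (5, gi:p) is extrametrical; the stress domain is syllables 1–4.
Weights: 1 tu L, 2 sa: H, 3 ra L, 4 glir H.
Heavy syllables in the domain: 2, 4. The leftmost is syllable 2 (sa:).
Primary stress: syllable 2 → tu.ˈsa:.ra.glir.gi:p.

2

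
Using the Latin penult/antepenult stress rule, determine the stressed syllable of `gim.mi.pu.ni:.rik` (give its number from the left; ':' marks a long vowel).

4

Classical Latin: stress the penult if heavy (long vowel or closed), else the antepenult.
Weights: 3 pu L, 4 ni: H, 5 rik H.
The penult (syllable 4, ni:) is heavy, so it takes stress.
Stress on syllable 4: gim.mi.pu.ˈni:.rik.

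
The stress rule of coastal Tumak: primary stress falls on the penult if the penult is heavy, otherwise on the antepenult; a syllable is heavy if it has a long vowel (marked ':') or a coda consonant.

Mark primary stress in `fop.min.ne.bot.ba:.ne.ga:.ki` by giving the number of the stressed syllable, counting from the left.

Weights: 6 ne L, 7 ga: H, 8 ki L.
The penult (syllable 7, ga:) is heavy, so it takes stress.
Primary stress: syllable 7 → fop.min.ne.bot.ba:.ne.ˈga:.ki.

7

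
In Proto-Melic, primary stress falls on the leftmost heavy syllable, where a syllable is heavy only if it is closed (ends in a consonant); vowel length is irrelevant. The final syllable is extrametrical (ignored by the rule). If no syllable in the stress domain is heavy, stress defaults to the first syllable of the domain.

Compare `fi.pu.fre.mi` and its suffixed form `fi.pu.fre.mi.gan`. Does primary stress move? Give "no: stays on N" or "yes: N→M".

no: stays on 1

Base `fi.pu.fre.mi` (4 syllables):
  The final syllable (4, mi) is extrametrical; the stress domain is syllables 1–3.
  Weights: 1 fi L, 2 pu L, 3 fre L.
  No heavy syllable in the domain; default to the first syllable of the domain = syllable 1.
  → primary stress on syllable 1.
Suffixed `fi.pu.fre.mi.gan` (5 syllables):
  The final syllable (5, gan) is extrametrical; the stress domain is syllables 1–4.
  Weights: 1 fi L, 2 pu L, 3 fre L, 4 mi L.
  No heavy syllable in the domain; default to the first syllable of the domain = syllable 1.
  → primary stress on syllable 1.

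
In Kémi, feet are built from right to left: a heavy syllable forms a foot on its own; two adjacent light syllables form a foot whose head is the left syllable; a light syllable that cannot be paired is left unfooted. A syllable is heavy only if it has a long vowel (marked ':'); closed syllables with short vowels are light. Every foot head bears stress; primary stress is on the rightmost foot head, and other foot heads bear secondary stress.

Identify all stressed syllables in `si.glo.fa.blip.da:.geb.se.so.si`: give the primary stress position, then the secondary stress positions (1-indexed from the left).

primary 8, secondary 1, 3, 5, 6

Weights: 1 si L, 2 glo L, 3 fa L, 4 blip L, 5 da: H, 6 geb L, 7 se L, 8 so L, 9 si L.
Parse right to left (heavy = foot alone; LL = one foot; stranded L unfooted): (ˈsi.glo) (ˈfa.blip) (ˈda:) (ˈgeb.se) (ˈso.si).
Foot heads: 1, 3, 5, 6, 8.
Primary stress on the rightmost head = syllable 8.
Secondary stress on 1, 3, 5, 6: ˌsi.glo.ˌfa.blip.ˌda:.ˌgeb.se.ˈso.si.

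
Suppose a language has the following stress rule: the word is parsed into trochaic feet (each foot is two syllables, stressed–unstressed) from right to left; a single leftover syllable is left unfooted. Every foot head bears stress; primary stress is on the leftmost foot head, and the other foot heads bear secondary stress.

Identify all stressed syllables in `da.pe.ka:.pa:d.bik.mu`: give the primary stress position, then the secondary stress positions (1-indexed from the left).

primary 1, secondary 3, 5

Parse right to left into trochaic (ˈσσ) feet: (ˈda.pe) (ˈka:.pa:d) (ˈbik.mu).
Foot heads (stressed positions): 1, 3, 5.
End Rule Leftmost: primary stress on the leftmost head = syllable 1.
Secondary stress on 3, 5: ˈda.pe.ˌka:.pa:d.ˌbik.mu.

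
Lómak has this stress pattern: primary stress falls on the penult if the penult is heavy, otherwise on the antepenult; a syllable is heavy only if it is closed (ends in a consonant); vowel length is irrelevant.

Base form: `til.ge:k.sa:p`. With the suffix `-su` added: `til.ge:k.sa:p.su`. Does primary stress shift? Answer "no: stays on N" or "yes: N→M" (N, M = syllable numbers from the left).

Base `til.ge:k.sa:p` (3 syllables):
  Weights: 1 til H, 2 ge:k H, 3 sa:p H.
  The penult (syllable 2, ge:k) is heavy, so it takes stress.
  → primary stress on syllable 2.
Suffixed `til.ge:k.sa:p.su` (4 syllables):
  Weights: 2 ge:k H, 3 sa:p H, 4 su L.
  The penult (syllable 3, sa:p) is heavy, so it takes stress.
  → primary stress on syllable 3.

yes: 2→3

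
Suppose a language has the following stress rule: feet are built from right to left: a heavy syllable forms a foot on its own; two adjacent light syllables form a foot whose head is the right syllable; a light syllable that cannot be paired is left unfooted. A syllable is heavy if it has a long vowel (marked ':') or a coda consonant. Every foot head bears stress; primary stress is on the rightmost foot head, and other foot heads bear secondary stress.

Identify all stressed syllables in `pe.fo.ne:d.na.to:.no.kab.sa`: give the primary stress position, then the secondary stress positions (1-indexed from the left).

primary 7, secondary 2, 3, 5

Weights: 1 pe L, 2 fo L, 3 ne:d H, 4 na L, 5 to: H, 6 no L, 7 kab H, 8 sa L.
Parse right to left (heavy = foot alone; LL = one foot; stranded L unfooted): (pe.ˈfo) (ˈne:d) na (ˈto:) no (ˈkab) sa.
Foot heads: 2, 3, 5, 7.
Primary stress on the rightmost head = syllable 7.
Secondary stress on 2, 3, 5: pe.ˌfo.ˌne:d.na.ˌto:.no.ˈkab.sa.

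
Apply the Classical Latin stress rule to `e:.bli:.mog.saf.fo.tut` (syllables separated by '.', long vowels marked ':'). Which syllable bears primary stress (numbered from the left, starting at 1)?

Classical Latin: stress the penult if heavy (long vowel or closed), else the antepenult.
Weights: 4 saf H, 5 fo L, 6 tut H.
The penult (syllable 5, fo) is light, so stress falls on the antepenult (syllable 4, saf).
Stress on syllable 4: e:.bli:.mog.ˈsaf.fo.tut.

4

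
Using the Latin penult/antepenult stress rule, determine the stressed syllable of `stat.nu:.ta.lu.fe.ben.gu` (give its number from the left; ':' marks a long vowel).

Classical Latin: stress the penult if heavy (long vowel or closed), else the antepenult.
Weights: 5 fe L, 6 ben H, 7 gu L.
The penult (syllable 6, ben) is heavy, so it takes stress.
Stress on syllable 6: stat.nu:.ta.lu.fe.ˈben.gu.

6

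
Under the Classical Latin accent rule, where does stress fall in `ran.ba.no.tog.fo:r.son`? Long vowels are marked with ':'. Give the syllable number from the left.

Classical Latin: stress the penult if heavy (long vowel or closed), else the antepenult.
Weights: 4 tog H, 5 fo:r H, 6 son H.
The penult (syllable 5, fo:r) is heavy, so it takes stress.
Stress on syllable 5: ran.ba.no.tog.ˈfo:r.son.

5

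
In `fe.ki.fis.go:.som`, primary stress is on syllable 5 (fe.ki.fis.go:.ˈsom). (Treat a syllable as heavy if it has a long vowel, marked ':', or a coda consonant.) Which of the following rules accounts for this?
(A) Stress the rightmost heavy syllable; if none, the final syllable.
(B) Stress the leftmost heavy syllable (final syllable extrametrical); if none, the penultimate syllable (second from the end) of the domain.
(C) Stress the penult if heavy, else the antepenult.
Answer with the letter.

A

Rule A → syllable 5 ✓.
Rule B → syllable 3 (observed: 5).
Rule C → syllable 4 (observed: 5).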